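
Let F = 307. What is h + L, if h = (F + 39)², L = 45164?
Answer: 164880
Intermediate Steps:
h = 119716 (h = (307 + 39)² = 346² = 119716)
h + L = 119716 + 45164 = 164880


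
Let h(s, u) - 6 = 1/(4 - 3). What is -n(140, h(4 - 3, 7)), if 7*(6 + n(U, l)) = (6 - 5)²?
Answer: 41/7 ≈ 5.8571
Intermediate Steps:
h(s, u) = 7 (h(s, u) = 6 + 1/(4 - 3) = 6 + 1/1 = 6 + 1 = 7)
n(U, l) = -41/7 (n(U, l) = -6 + (6 - 5)²/7 = -6 + (⅐)*1² = -6 + (⅐)*1 = -6 + ⅐ = -41/7)
-n(140, h(4 - 3, 7)) = -1*(-41/7) = 41/7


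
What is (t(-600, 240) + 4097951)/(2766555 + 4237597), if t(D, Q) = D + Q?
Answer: 4097591/7004152 ≈ 0.58502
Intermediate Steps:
(t(-600, 240) + 4097951)/(2766555 + 4237597) = ((-600 + 240) + 4097951)/(2766555 + 4237597) = (-360 + 4097951)/7004152 = 4097591*(1/7004152) = 4097591/7004152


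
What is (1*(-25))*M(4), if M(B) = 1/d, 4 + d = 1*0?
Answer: 25/4 ≈ 6.2500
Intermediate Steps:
d = -4 (d = -4 + 1*0 = -4 + 0 = -4)
M(B) = -1/4 (M(B) = 1/(-4) = 1*(-1/4) = -1/4)
(1*(-25))*M(4) = (1*(-25))*(-1/4) = -25*(-1/4) = 25/4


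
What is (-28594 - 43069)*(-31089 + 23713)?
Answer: 528586288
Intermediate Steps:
(-28594 - 43069)*(-31089 + 23713) = -71663*(-7376) = 528586288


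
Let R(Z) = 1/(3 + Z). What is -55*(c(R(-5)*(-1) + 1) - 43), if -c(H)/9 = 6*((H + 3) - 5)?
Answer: 880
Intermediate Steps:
c(H) = 108 - 54*H (c(H) = -54*((H + 3) - 5) = -54*((3 + H) - 5) = -54*(-2 + H) = -9*(-12 + 6*H) = 108 - 54*H)
-55*(c(R(-5)*(-1) + 1) - 43) = -55*((108 - 54*(-1/(3 - 5) + 1)) - 43) = -55*((108 - 54*(-1/(-2) + 1)) - 43) = -55*((108 - 54*(-1/2*(-1) + 1)) - 43) = -55*((108 - 54*(1/2 + 1)) - 43) = -55*((108 - 54*3/2) - 43) = -55*((108 - 81) - 43) = -55*(27 - 43) = -55*(-16) = 880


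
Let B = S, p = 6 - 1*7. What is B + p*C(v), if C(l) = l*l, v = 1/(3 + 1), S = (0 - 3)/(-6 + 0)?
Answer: 7/16 ≈ 0.43750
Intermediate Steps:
S = 1/2 (S = -3/(-6) = -3*(-1/6) = 1/2 ≈ 0.50000)
p = -1 (p = 6 - 7 = -1)
v = 1/4 ≈ 0.25000
B = 1/2 ≈ 0.50000
C(l) = l**2
B + p*C(v) = 1/2 - (1/4)**2 = 1/2 - 1*1/16 = 1/2 - 1/16 = 7/16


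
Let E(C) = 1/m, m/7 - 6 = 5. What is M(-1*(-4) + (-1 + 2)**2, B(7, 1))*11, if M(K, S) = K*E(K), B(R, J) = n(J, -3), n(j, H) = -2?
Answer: 5/7 ≈ 0.71429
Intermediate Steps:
m = 77 (m = 42 + 7*5 = 42 + 35 = 77)
B(R, J) = -2
E(C) = 1/77
M(K, S) = K/77 (M(K, S) = K*(1/77) = K/77)
M(-1*(-4) + (-1 + 2)**2, B(7, 1))*11 = ((-1*(-4) + (-1 + 2)**2)/77)*11 = ((4 + 1**2)/77)*11 = ((4 + 1)/77)*11 = ((1/77)*5)*11 = (5/77)*11 = 5/7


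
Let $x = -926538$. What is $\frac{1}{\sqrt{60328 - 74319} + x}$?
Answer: $- \frac{926538}{858472679435} - \frac{i \sqrt{13991}}{858472679435} \approx -1.0793 \cdot 10^{-6} - 1.3778 \cdot 10^{-10} i$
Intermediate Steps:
$\frac{1}{\sqrt{60328 - 74319} + x} = \frac{1}{\sqrt{60328 - 74319} - 926538} = \frac{1}{\sqrt{-13991} - 926538} = \frac{1}{i \sqrt{13991} - 926538} = \frac{1}{-926538 + i \sqrt{13991}}$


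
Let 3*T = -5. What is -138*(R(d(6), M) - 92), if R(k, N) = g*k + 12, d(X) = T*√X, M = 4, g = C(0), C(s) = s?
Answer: 11040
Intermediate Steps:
T = -5/3 (T = (⅓)*(-5) = -5/3 ≈ -1.6667)
g = 0
d(X) = -5*√X/3
R(k, N) = 12 (R(k, N) = 0*k + 12 = 0 + 12 = 12)
-138*(R(d(6), M) - 92) = -138*(12 - 92) = -138*(-80) = 11040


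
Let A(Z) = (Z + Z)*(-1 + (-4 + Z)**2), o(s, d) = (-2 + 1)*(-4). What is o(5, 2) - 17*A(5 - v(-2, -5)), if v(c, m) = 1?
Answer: 140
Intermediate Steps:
o(s, d) = 4 (o(s, d) = -1*(-4) = 4)
A(Z) = 2*Z*(-1 + (-4 + Z)**2) (A(Z) = (2*Z)*(-1 + (-4 + Z)**2) = 2*Z*(-1 + (-4 + Z)**2))
o(5, 2) - 17*A(5 - v(-2, -5)) = 4 - 34*(5 - 1*1)*(-1 + (-4 + (5 - 1*1))**2) = 4 - 34*(5 - 1)*(-1 + (-4 + (5 - 1))**2) = 4 - 34*4*(-1 + (-4 + 4)**2) = 4 - 34*4*(-1 + 0**2) = 4 - 34*4*(-1 + 0) = 4 - 34*4*(-1) = 4 - 17*(-8) = 4 + 136 = 140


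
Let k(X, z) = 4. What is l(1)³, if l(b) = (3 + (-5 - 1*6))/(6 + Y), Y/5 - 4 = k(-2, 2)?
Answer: -64/12167 ≈ -0.0052601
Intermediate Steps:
Y = 40 (Y = 20 + 5*4 = 20 + 20 = 40)
l(b) = -4/23 (l(b) = (3 + (-5 - 1*6))/(6 + 40) = (3 + (-5 - 6))/46 = (3 - 11)*(1/46) = -8*1/46 = -4/23)
l(1)³ = (-4/23)³ = -64/12167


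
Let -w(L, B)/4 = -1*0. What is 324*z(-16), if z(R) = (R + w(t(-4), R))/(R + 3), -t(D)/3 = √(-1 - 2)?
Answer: 5184/13 ≈ 398.77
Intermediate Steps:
t(D) = -3*I*√3 (t(D) = -3*√(-1 - 2) = -3*I*√3)
w(L, B) = 0 (w(L, B) = -(-4)*0 = -4*0 = 0)
z(R) = R/(3 + R) (z(R) = (R + 0)/(R + 3) = R/(3 + R))
324*z(-16) = 324*(-16/(3 - 16)) = 324*(-16/(-13)) = 324*(-16*(-1/13)) = 324*(16/13) = 5184/13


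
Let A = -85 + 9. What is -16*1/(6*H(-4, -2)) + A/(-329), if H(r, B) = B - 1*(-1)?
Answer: 2860/987 ≈ 2.8977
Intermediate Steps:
H(r, B) = 1 + B (H(r, B) = B + 1 = 1 + B)
A = -76
-16*1/(6*H(-4, -2)) + A/(-329) = -16*1/(6*(1 - 2)) - 76/(-329) = -16/((1*(-1))*6) - 76*(-1/329) = -16/((-1*6)) + 76/329 = -16/(-6) + 76/329 = -16*(-⅙) + 76/329 = 8/3 + 76/329 = 2860/987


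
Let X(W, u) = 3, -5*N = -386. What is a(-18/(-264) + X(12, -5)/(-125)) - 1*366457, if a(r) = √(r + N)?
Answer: -366457 + √23366365/550 ≈ -3.6645e+5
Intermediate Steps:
N = 386/5 (N = -⅕*(-386) = 386/5 ≈ 77.200)
a(r) = √(386/5 + r) (a(r) = √(r + 386/5) = √(386/5 + r))
a(-18/(-264) + X(12, -5)/(-125)) - 1*366457 = √(1930 + 25*(-18/(-264) + 3/(-125)))/5 - 1*366457 = √(1930 + 25*(-18*(-1/264) + 3*(-1/125)))/5 - 366457 = √(1930 + 25*(3/44 - 3/125))/5 - 366457 = √(1930 + 25*(243/5500))/5 - 366457 = √(1930 + 243/220)/5 - 366457 = √(424843/220)/5 - 366457 = (√23366365/110)/5 - 366457 = √23366365/550 - 366457 = -366457 + √23366365/550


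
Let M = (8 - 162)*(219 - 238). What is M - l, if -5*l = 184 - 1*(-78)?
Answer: 14892/5 ≈ 2978.4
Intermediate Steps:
M = 2926 (M = -154*(-19) = 2926)
l = -262/5 (l = -(184 - 1*(-78))/5 = -(184 + 78)/5 = -⅕*262 = -262/5 ≈ -52.400)
M - l = 2926 - 1*(-262/5) = 2926 + 262/5 = 14892/5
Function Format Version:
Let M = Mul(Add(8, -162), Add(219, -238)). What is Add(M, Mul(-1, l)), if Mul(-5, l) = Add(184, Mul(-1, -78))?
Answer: Rational(14892, 5) ≈ 2978.4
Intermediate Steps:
M = 2926 (M = Mul(-154, -19) = 2926)
l = Rational(-262, 5) (l = Mul(Rational(-1, 5), Add(184, Mul(-1, -78))) = Mul(Rational(-1, 5), Add(184, 78)) = Mul(Rational(-1, 5), 262) = Rational(-262, 5) ≈ -52.400)
Add(M, Mul(-1, l)) = Add(2926, Mul(-1, Rational(-262, 5))) = Add(2926, Rational(262, 5)) = Rational(14892, 5)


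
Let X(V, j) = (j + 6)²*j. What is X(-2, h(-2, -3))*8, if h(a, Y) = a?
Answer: -256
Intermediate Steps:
X(V, j) = j*(6 + j)² (X(V, j) = (6 + j)²*j = j*(6 + j)²)
X(-2, h(-2, -3))*8 = -2*(6 - 2)²*8 = -2*4²*8 = -2*16*8 = -32*8 = -256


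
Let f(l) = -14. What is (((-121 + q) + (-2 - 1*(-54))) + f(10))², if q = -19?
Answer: 10404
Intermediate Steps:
(((-121 + q) + (-2 - 1*(-54))) + f(10))² = (((-121 - 19) + (-2 - 1*(-54))) - 14)² = ((-140 + (-2 + 54)) - 14)² = ((-140 + 52) - 14)² = (-88 - 14)² = (-102)² = 10404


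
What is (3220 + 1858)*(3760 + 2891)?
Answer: 33773778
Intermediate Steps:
(3220 + 1858)*(3760 + 2891) = 5078*6651 = 33773778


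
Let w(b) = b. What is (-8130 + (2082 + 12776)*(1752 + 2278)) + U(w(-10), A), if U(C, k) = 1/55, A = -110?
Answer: 3292828551/55 ≈ 5.9870e+7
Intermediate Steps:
U(C, k) = 1/55
(-8130 + (2082 + 12776)*(1752 + 2278)) + U(w(-10), A) = (-8130 + (2082 + 12776)*(1752 + 2278)) + 1/55 = (-8130 + 14858*4030) + 1/55 = (-8130 + 59877740) + 1/55 = 59869610 + 1/55 = 3292828551/55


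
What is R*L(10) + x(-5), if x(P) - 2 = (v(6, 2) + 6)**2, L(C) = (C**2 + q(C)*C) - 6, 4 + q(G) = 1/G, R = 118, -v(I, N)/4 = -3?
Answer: 6816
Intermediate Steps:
v(I, N) = 12 (v(I, N) = -4*(-3) = 12)
q(G) = -4 + 1/G
L(C) = -6 + C**2 + C*(-4 + 1/C) (L(C) = (C**2 + (-4 + 1/C)*C) - 6 = (C**2 + C*(-4 + 1/C)) - 6 = -6 + C**2 + C*(-4 + 1/C))
x(P) = 326 (x(P) = 2 + (12 + 6)**2 = 2 + 18**2 = 2 + 324 = 326)
R*L(10) + x(-5) = 118*(-5 + 10**2 - 4*10) + 326 = 118*(-5 + 100 - 40) + 326 = 118*55 + 326 = 6490 + 326 = 6816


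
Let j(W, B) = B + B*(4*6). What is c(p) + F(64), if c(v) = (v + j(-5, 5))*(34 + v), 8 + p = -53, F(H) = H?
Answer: -1664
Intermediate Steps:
j(W, B) = 25*B (j(W, B) = B + B*24 = B + 24*B = 25*B)
p = -61 (p = -8 - 53 = -61)
c(v) = (34 + v)*(125 + v) (c(v) = (v + 25*5)*(34 + v) = (v + 125)*(34 + v) = (125 + v)*(34 + v) = (34 + v)*(125 + v))
c(p) + F(64) = (4250 + (-61)**2 + 159*(-61)) + 64 = (4250 + 3721 - 9699) + 64 = -1728 + 64 = -1664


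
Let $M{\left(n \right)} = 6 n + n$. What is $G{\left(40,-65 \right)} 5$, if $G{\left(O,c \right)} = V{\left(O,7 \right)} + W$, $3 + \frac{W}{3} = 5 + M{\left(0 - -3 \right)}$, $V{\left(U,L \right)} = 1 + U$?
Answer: $550$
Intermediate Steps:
$M{\left(n \right)} = 7 n$
$W = 69$ ($W = -9 + 3 \left(5 + 7 \left(0 - -3\right)\right) = -9 + 3 \left(5 + 7 \left(0 + 3\right)\right) = -9 + 3 \left(5 + 7 \cdot 3\right) = -9 + 3 \left(5 + 21\right) = -9 + 3 \cdot 26 = -9 + 78 = 69$)
$G{\left(O,c \right)} = 70 + O$ ($G{\left(O,c \right)} = \left(1 + O\right) + 69 = 70 + O$)
$G{\left(40,-65 \right)} 5 = \left(70 + 40\right) 5 = 110 \cdot 5 = 550$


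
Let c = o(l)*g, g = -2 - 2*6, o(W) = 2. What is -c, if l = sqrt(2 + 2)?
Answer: 28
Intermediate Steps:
l = 2 (l = sqrt(4) = 2)
g = -14 (g = -2 - 12 = -14)
c = -28 (c = 2*(-14) = -28)
-c = -1*(-28) = 28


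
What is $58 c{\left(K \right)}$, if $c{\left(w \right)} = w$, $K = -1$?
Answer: $-58$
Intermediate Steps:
$58 c{\left(K \right)} = 58 \left(-1\right) = -58$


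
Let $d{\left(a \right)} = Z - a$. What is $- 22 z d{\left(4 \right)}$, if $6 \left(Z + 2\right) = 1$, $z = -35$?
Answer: $- \frac{13475}{3} \approx -4491.7$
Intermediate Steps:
$Z = - \frac{11}{6}$ ($Z = -2 + \frac{1}{6} \cdot 1 = -2 + \frac{1}{6} = - \frac{11}{6} \approx -1.8333$)
$d{\left(a \right)} = - \frac{11}{6} - a$
$- 22 z d{\left(4 \right)} = \left(-22\right) \left(-35\right) \left(- \frac{11}{6} - 4\right) = 770 \left(- \frac{11}{6} - 4\right) = 770 \left(- \frac{35}{6}\right) = - \frac{13475}{3}$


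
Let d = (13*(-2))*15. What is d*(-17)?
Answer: 6630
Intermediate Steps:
d = -390 (d = -26*15 = -390)
d*(-17) = -390*(-17) = 6630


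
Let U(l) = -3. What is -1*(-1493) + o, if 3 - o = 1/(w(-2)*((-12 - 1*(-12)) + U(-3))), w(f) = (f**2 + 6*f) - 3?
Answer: 49367/33 ≈ 1496.0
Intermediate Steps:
w(f) = -3 + f**2 + 6*f
o = 98/33 (o = 3 - 1/((-3 + (-2)**2 + 6*(-2))*((-12 - 1*(-12)) - 3)) = 3 - 1/((-3 + 4 - 12)*((-12 + 12) - 3)) = 3 - 1/((-11*(0 - 3))) = 3 - 1/((-11*(-3))) = 3 - 1/33 = 98/33 ≈ 2.9697)
-1*(-1493) + o = -1*(-1493) + 98/33 = 1493 + 98/33 = 49367/33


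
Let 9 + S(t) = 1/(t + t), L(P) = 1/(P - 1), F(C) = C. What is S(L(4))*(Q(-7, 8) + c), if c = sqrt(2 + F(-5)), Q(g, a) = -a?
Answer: 60 - 15*I*sqrt(3)/2 ≈ 60.0 - 12.99*I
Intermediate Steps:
L(P) = 1/(-1 + P)
S(t) = -9 + 1/(2*t) (S(t) = -9 + 1/(t + t) = -9 + 1/(2*t))
c = I*sqrt(3) (c = sqrt(2 - 5) = sqrt(-3) = I*sqrt(3) ≈ 1.732*I)
S(L(4))*(Q(-7, 8) + c) = (-9 + 1/(2*(1/(-1 + 4))))*(-1*8 + I*sqrt(3)) = (-9 + 1/(2*(1/3)))*(-8 + I*sqrt(3)) = (-9 + (1/2)*3)*(-8 + I*sqrt(3)) = (-9 + 3/2)*(-8 + I*sqrt(3)) = -15*(-8 + I*sqrt(3))/2 = 60 - 15*I*sqrt(3)/2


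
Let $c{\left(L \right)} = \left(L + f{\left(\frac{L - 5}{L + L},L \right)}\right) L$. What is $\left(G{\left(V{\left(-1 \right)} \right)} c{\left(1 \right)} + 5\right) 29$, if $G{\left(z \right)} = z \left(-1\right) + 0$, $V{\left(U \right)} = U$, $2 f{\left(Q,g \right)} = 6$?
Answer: $261$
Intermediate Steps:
$f{\left(Q,g \right)} = 3$ ($f{\left(Q,g \right)} = \frac{1}{2} \cdot 6 = 3$)
$G{\left(z \right)} = - z$ ($G{\left(z \right)} = - z + 0 = - z$)
$c{\left(L \right)} = L \left(3 + L\right)$ ($c{\left(L \right)} = \left(L + 3\right) L = \left(3 + L\right) L = L \left(3 + L\right)$)
$\left(G{\left(V{\left(-1 \right)} \right)} c{\left(1 \right)} + 5\right) 29 = \left(\left(-1\right) \left(-1\right) 1 \left(3 + 1\right) + 5\right) 29 = \left(1 \cdot 1 \cdot 4 + 5\right) 29 = \left(1 \cdot 4 + 5\right) 29 = \left(4 + 5\right) 29 = 9 \cdot 29 = 261$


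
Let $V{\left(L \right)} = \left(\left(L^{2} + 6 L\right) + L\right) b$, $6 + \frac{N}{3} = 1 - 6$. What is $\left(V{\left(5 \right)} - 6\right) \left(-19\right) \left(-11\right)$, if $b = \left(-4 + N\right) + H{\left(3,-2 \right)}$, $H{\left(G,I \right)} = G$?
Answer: $-427614$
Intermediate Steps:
$N = -33$ ($N = -18 + 3 \left(1 - 6\right) = -18 + 3 \left(-5\right) = -18 - 15 = -33$)
$b = -34$ ($b = \left(-4 - 33\right) + 3 = -37 + 3 = -34$)
$V{\left(L \right)} = - 238 L - 34 L^{2}$ ($V{\left(L \right)} = \left(\left(L^{2} + 6 L\right) + L\right) \left(-34\right) = \left(L^{2} + 7 L\right) \left(-34\right) = - 238 L - 34 L^{2}$)
$\left(V{\left(5 \right)} - 6\right) \left(-19\right) \left(-11\right) = \left(\left(-34\right) 5 \left(7 + 5\right) - 6\right) \left(-19\right) \left(-11\right) = \left(\left(-34\right) 5 \cdot 12 - 6\right) \left(-19\right) \left(-11\right) = \left(-2040 - 6\right) \left(-19\right) \left(-11\right) = \left(-2046\right) \left(-19\right) \left(-11\right) = 38874 \left(-11\right) = -427614$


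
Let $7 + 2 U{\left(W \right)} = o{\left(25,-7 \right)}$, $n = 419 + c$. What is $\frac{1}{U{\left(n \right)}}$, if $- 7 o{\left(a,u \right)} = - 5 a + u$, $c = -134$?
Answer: $\frac{14}{83} \approx 0.16867$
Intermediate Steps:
$o{\left(a,u \right)} = - \frac{u}{7} + \frac{5 a}{7}$ ($o{\left(a,u \right)} = - \frac{- 5 a + u}{7} = - \frac{u - 5 a}{7} = - \frac{u}{7} + \frac{5 a}{7}$)
$n = 285$ ($n = 419 - 134 = 285$)
$U{\left(W \right)} = \frac{83}{14}$ ($U{\left(W \right)} = - \frac{7}{2} + \frac{\left(- \frac{1}{7}\right) \left(-7\right) + \frac{5}{7} \cdot 25}{2} = - \frac{7}{2} + \frac{1 + \frac{125}{7}}{2} = - \frac{7}{2} + \frac{1}{2} \cdot \frac{132}{7} = - \frac{7}{2} + \frac{66}{7} = \frac{83}{14}$)
$\frac{1}{U{\left(n \right)}} = \frac{1}{\frac{83}{14}} = \frac{14}{83}$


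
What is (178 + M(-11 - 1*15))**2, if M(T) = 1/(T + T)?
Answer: 85655025/2704 ≈ 31677.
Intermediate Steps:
M(T) = 1/(2*T)
(178 + M(-11 - 1*15))**2 = (178 + 1/(2*(-11 - 1*15)))**2 = (178 + 1/(2*(-11 - 15)))**2 = (178 + (1/2)/(-26))**2 = (178 + (1/2)*(-1/26))**2 = (178 - 1/52)**2 = (9255/52)**2 = 85655025/2704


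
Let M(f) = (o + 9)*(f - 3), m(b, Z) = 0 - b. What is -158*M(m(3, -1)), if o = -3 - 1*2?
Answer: 3792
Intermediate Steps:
m(b, Z) = -b
o = -5 (o = -3 - 2 = -5)
M(f) = -12 + 4*f (M(f) = (-5 + 9)*(f - 3) = 4*(-3 + f) = -12 + 4*f)
-158*M(m(3, -1)) = -158*(-12 + 4*(-1*3)) = -158*(-12 + 4*(-3)) = -158*(-12 - 12) = -158*(-24) = 3792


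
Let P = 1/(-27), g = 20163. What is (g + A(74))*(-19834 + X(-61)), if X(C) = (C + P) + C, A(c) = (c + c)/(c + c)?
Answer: -10864625332/27 ≈ -4.0239e+8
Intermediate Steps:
P = -1/27 ≈ -0.037037
A(c) = 1 (A(c) = (2*c)/((2*c)) = (2*c)*(1/(2*c)) = 1)
X(C) = -1/27 + 2*C (X(C) = (C - 1/27) + C = (-1/27 + C) + C = -1/27 + 2*C)
(g + A(74))*(-19834 + X(-61)) = (20163 + 1)*(-19834 + (-1/27 + 2*(-61))) = 20164*(-19834 + (-1/27 - 122)) = 20164*(-19834 - 3295/27) = 20164*(-538813/27) = -10864625332/27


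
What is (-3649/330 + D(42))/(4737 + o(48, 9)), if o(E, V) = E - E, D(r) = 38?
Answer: 8891/1563210 ≈ 0.0056877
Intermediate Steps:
o(E, V) = 0
(-3649/330 + D(42))/(4737 + o(48, 9)) = (-3649/330 + 38)/(4737 + 0) = (-3649*1/330 + 38)/4737 = (-3649/330 + 38)*(1/4737) = (8891/330)*(1/4737) = 8891/1563210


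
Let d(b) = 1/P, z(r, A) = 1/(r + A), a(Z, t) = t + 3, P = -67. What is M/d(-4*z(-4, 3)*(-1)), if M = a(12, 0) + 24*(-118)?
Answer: 189543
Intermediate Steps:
a(Z, t) = 3 + t
z(r, A) = 1/(A + r)
d(b) = -1/67 (d(b) = 1/(-67) = -1/67)
M = -2829 (M = (3 + 0) + 24*(-118) = 3 - 2832 = -2829)
M/d(-4*z(-4, 3)*(-1)) = -2829/(-1/67) = -2829*(-67) = 189543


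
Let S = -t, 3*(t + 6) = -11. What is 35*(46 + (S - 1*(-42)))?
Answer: 10255/3 ≈ 3418.3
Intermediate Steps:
t = -29/3 (t = -6 + (⅓)*(-11) = -6 - 11/3 = -29/3 ≈ -9.6667)
S = 29/3 (S = -1*(-29/3) = 29/3 ≈ 9.6667)
35*(46 + (S - 1*(-42))) = 35*(46 + (29/3 - 1*(-42))) = 35*(46 + (29/3 + 42)) = 35*(46 + 155/3) = 35*(293/3) = 10255/3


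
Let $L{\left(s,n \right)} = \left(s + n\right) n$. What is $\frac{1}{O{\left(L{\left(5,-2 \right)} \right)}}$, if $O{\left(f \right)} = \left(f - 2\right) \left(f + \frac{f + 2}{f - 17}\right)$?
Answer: $\frac{23}{1072} \approx 0.021455$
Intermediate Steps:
$L{\left(s,n \right)} = n \left(n + s\right)$ ($L{\left(s,n \right)} = \left(n + s\right) n = n \left(n + s\right)$)
$O{\left(f \right)} = \left(-2 + f\right) \left(f + \frac{2 + f}{-17 + f}\right)$ ($O{\left(f \right)} = \left(f + \left(12 - 14\right)\right) \left(f + \frac{2 + f}{-17 + f}\right) = \left(f - 2\right) \left(f + \frac{2 + f}{-17 + f}\right) = \left(-2 + f\right) \left(f + \frac{2 + f}{-17 + f}\right)$)
$\frac{1}{O{\left(L{\left(5,-2 \right)} \right)}} = \frac{1}{\frac{1}{-17 - 2 \left(-2 + 5\right)} \left(-4 + \left(- 2 \left(-2 + 5\right)\right)^{3} - 18 \left(- 2 \left(-2 + 5\right)\right)^{2} + 34 \left(- 2 \left(-2 + 5\right)\right)\right)} = \frac{1}{\frac{1}{-17 - 6} \left(-4 + \left(\left(-2\right) 3\right)^{3} - 18 \left(\left(-2\right) 3\right)^{2} + 34 \left(\left(-2\right) 3\right)\right)} = \frac{1}{\frac{1}{-17 - 6} \left(-4 + \left(-6\right)^{3} - 18 \left(-6\right)^{2} + 34 \left(-6\right)\right)} = \frac{1}{\frac{1}{-23} \left(-4 - 216 - 648 - 204\right)} = \frac{1}{\left(- \frac{1}{23}\right) \left(-4 - 216 - 648 - 204\right)} = \frac{1}{\left(- \frac{1}{23}\right) \left(-1072\right)} = \frac{1}{\frac{1072}{23}} = \frac{23}{1072}$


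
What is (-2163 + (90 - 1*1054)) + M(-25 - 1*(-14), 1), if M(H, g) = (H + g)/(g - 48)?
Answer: -146959/47 ≈ -3126.8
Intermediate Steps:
M(H, g) = (H + g)/(-48 + g)
(-2163 + (90 - 1*1054)) + M(-25 - 1*(-14), 1) = (-2163 + (90 - 1*1054)) + ((-25 - 1*(-14)) + 1)/(-48 + 1) = (-2163 + (90 - 1054)) + ((-25 + 14) + 1)/(-47) = (-2163 - 964) - (-11 + 1)/47 = -3127 - 1/47*(-10) = -3127 + 10/47 = -146959/47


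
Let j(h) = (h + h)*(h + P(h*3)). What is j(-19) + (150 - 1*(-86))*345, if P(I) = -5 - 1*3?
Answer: 82446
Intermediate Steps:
P(I) = -8 (P(I) = -5 - 3 = -8)
j(h) = 2*h*(-8 + h) (j(h) = (h + h)*(h - 8) = (2*h)*(-8 + h) = 2*h*(-8 + h))
j(-19) + (150 - 1*(-86))*345 = 2*(-19)*(-8 - 19) + (150 - 1*(-86))*345 = 2*(-19)*(-27) + (150 + 86)*345 = 1026 + 236*345 = 1026 + 81420 = 82446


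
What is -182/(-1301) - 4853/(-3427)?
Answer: 301629/193849 ≈ 1.5560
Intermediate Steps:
-182/(-1301) - 4853/(-3427) = -182*(-1/1301) - 4853*(-1/3427) = 182/1301 + 211/149 = 301629/193849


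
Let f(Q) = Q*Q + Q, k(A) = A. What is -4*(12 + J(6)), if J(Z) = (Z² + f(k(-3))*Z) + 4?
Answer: -352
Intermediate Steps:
f(Q) = Q + Q² (f(Q) = Q² + Q = Q + Q²)
J(Z) = 4 + Z² + 6*Z (J(Z) = (Z² + (-3*(1 - 3))*Z) + 4 = (Z² + (-3*(-2))*Z) + 4 = (Z² + 6*Z) + 4 = 4 + Z² + 6*Z)
-4*(12 + J(6)) = -4*(12 + (4 + 6² + 6*6)) = -4*(12 + (4 + 36 + 36)) = -4*(12 + 76) = -4*88 = -352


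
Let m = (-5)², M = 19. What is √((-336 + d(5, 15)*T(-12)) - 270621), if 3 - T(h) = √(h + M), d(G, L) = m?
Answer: √(-270882 - 25*√7) ≈ 520.53*I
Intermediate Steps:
m = 25
d(G, L) = 25
T(h) = 3 - √(19 + h) (T(h) = 3 - √(h + 19) = 3 - √(19 + h))
√((-336 + d(5, 15)*T(-12)) - 270621) = √((-336 + 25*(3 - √(19 - 12))) - 270621) = √((-336 + 25*(3 - √7)) - 270621) = √((-336 + (75 - 25*√7)) - 270621) = √((-261 - 25*√7) - 270621) = √(-270882 - 25*√7)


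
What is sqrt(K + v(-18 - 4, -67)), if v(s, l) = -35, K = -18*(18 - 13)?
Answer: 5*I*sqrt(5) ≈ 11.18*I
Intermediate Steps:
K = -90 (K = -18*5 = -90)
sqrt(K + v(-18 - 4, -67)) = sqrt(-90 - 35) = sqrt(-125) = 5*I*sqrt(5)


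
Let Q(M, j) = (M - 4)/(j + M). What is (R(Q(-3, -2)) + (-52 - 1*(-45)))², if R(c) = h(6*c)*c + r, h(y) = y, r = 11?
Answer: 155236/625 ≈ 248.38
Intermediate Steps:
Q(M, j) = (-4 + M)/(M + j)
R(c) = 11 + 6*c² (R(c) = (6*c)*c + 11 = 6*c² + 11 = 11 + 6*c²)
(R(Q(-3, -2)) + (-52 - 1*(-45)))² = ((11 + 6*((-4 - 3)/(-3 - 2))²) + (-52 - 1*(-45)))² = ((11 + 6*(-7/(-5))²) + (-52 + 45))² = ((11 + 6*(-⅕*(-7))²) - 7)² = ((11 + 6*(7/5)²) - 7)² = ((11 + 6*(49/25)) - 7)² = ((11 + 294/25) - 7)² = (569/25 - 7)² = (394/25)² = 155236/625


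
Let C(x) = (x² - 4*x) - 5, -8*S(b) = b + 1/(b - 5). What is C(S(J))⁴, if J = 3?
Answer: 764269350625/4294967296 ≈ 177.95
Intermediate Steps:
S(b) = -b/8 - 1/(8*(-5 + b)) (S(b) = -(b + 1/(b - 5))/8 = -(b + 1/(-5 + b))/8 = -b/8 - 1/(8*(-5 + b)))
C(x) = -5 + x² - 4*x
C(S(J))⁴ = (-5 + ((-1 - 1*3² + 5*3)/(8*(-5 + 3)))² - (-1 - 1*3² + 5*3)/(2*(-5 + 3)))⁴ = (-5 + ((⅛)*(-1 - 1*9 + 15)/(-2))² - (-1 - 1*9 + 15)/(2*(-2)))⁴ = (-5 + ((⅛)*(-½)*(-1 - 9 + 15))² - (-1)*(-1 - 9 + 15)/(2*2))⁴ = (-5 + ((⅛)*(-½)*5)² - (-1)*5/(2*2))⁴ = (-5 + (-5/16)² - 4*(-5/16))⁴ = (-5 + 25/256 + 5/4)⁴ = (-935/256)⁴ = 764269350625/4294967296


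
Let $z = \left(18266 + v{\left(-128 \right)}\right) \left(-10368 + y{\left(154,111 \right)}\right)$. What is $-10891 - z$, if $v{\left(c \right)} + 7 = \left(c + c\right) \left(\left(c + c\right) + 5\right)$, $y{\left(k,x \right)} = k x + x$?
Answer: $-564165946$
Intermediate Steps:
$y{\left(k,x \right)} = x + k x$
$v{\left(c \right)} = -7 + 2 c \left(5 + 2 c\right)$ ($v{\left(c \right)} = -7 + \left(c + c\right) \left(\left(c + c\right) + 5\right) = -7 + 2 c \left(2 c + 5\right) = -7 + 2 c \left(5 + 2 c\right)$)
$z = 564155055$ ($z = \left(18266 + \left(-7 + 4 \left(-128\right)^{2} + 10 \left(-128\right)\right)\right) \left(-10368 + 111 \left(1 + 154\right)\right) = \left(18266 - -64249\right) \left(-10368 + 111 \cdot 155\right) = \left(18266 - -64249\right) \left(-10368 + 17205\right) = \left(18266 + 64249\right) 6837 = 82515 \cdot 6837 = 564155055$)
$-10891 - z = -10891 - 564155055 = -564165946$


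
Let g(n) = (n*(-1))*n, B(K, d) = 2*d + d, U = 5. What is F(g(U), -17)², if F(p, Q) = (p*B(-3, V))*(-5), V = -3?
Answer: 1265625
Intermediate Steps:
B(K, d) = 3*d
g(n) = -n² (g(n) = (-n)*n = -n²)
F(p, Q) = 45*p (F(p, Q) = (p*(3*(-3)))*(-5) = (p*(-9))*(-5) = -9*p*(-5) = 45*p)
F(g(U), -17)² = (45*(-1*5²))² = (45*(-1*25))² = (45*(-25))² = (-1125)² = 1265625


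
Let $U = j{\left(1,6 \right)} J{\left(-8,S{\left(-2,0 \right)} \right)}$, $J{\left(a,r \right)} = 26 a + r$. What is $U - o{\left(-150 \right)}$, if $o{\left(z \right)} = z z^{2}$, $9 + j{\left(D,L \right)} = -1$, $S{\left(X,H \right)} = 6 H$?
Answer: $3377080$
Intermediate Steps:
$j{\left(D,L \right)} = -10$ ($j{\left(D,L \right)} = -9 - 1 = -10$)
$J{\left(a,r \right)} = r + 26 a$
$o{\left(z \right)} = z^{3}$
$U = 2080$ ($U = - 10 \left(6 \cdot 0 + 26 \left(-8\right)\right) = - 10 \left(0 - 208\right) = \left(-10\right) \left(-208\right) = 2080$)
$U - o{\left(-150 \right)} = 2080 - \left(-150\right)^{3} = 2080 - -3375000 = 2080 + 3375000 = 3377080$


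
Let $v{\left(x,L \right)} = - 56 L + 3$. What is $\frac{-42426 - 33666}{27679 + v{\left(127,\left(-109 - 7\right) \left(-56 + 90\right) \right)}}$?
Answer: $- \frac{38046}{124273} \approx -0.30615$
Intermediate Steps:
$v{\left(x,L \right)} = 3 - 56 L$
$\frac{-42426 - 33666}{27679 + v{\left(127,\left(-109 - 7\right) \left(-56 + 90\right) \right)}} = \frac{-42426 - 33666}{27679 - \left(-3 + 56 \left(-109 - 7\right) \left(-56 + 90\right)\right)} = - \frac{76092}{27679 - \left(-3 + 56 \left(\left(-116\right) 34\right)\right)} = - \frac{76092}{27679 + \left(3 - -220864\right)} = - \frac{76092}{27679 + \left(3 + 220864\right)} = - \frac{76092}{27679 + 220867} = - \frac{76092}{248546} = \left(-76092\right) \frac{1}{248546} = - \frac{38046}{124273}$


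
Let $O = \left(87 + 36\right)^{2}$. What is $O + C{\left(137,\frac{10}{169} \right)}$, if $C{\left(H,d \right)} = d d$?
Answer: $\frac{432099469}{28561} \approx 15129.0$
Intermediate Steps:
$C{\left(H,d \right)} = d^{2}$
$O = 15129$ ($O = 123^{2} = 15129$)
$O + C{\left(137,\frac{10}{169} \right)} = 15129 + \left(\frac{10}{169}\right)^{2} = 15129 + \frac{100}{28561} = \frac{432099469}{28561}$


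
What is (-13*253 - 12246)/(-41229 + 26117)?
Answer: 15535/15112 ≈ 1.0280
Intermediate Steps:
(-13*253 - 12246)/(-41229 + 26117) = (-3289 - 12246)/(-15112) = -15535*(-1/15112) = 15535/15112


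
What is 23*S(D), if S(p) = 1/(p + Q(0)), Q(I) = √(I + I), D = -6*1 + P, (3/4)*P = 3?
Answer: -23/2 ≈ -11.500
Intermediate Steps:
P = 4 (P = (4/3)*3 = 4)
D = -2 (D = -6*1 + 4 = -6 + 4 = -2)
Q(I) = √2*√I (Q(I) = √(2*I) = √2*√I)
S(p) = 1/p (S(p) = 1/(p + √2*√0) = 1/(p + √2*0) = 1/(p + 0) = 1/p)
23*S(D) = 23/(-2) = 23*(-½) = -23/2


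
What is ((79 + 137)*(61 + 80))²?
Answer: 927567936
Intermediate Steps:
((79 + 137)*(61 + 80))² = (216*141)² = 30456² = 927567936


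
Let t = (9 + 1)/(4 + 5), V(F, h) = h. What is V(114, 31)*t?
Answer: 310/9 ≈ 34.444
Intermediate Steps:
t = 10/9 ≈ 1.1111
V(114, 31)*t = 31*(10/9) = 310/9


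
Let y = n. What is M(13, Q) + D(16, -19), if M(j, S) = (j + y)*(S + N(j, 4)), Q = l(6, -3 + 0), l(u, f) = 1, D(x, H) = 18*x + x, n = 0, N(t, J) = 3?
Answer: 356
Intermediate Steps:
y = 0
D(x, H) = 19*x
Q = 1
M(j, S) = j*(3 + S) (M(j, S) = (j + 0)*(S + 3) = j*(3 + S))
M(13, Q) + D(16, -19) = 13*(3 + 1) + 19*16 = 13*4 + 304 = 52 + 304 = 356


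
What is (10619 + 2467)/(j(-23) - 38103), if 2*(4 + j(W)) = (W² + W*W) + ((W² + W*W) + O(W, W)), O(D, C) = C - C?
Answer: -13086/37049 ≈ -0.35321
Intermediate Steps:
O(D, C) = 0
j(W) = -4 + 2*W² (j(W) = -4 + ((W² + W*W) + ((W² + W*W) + 0))/2 = -4 + ((W² + W²) + ((W² + W²) + 0))/2 = -4 + (2*W² + (2*W² + 0))/2 = -4 + (2*W² + 2*W²)/2 = -4 + (4*W²)/2 = -4 + 2*W²)
(10619 + 2467)/(j(-23) - 38103) = (10619 + 2467)/((-4 + 2*(-23)²) - 38103) = 13086/((-4 + 2*529) - 38103) = 13086/((-4 + 1058) - 38103) = 13086/(1054 - 38103) = 13086/(-37049) = 13086*(-1/37049) = -13086/37049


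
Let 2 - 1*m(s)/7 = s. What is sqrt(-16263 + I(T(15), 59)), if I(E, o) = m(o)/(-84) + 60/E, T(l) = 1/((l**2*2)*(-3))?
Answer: I*sqrt(389033)/2 ≈ 311.86*I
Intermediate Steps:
m(s) = 14 - 7*s
T(l) = -1/(6*l**2) (T(l) = 1/((2*l**2)*(-3)) = 1/(-6*l**2) = -1/(6*l**2))
I(E, o) = -1/6 + 60/E + o/12 (I(E, o) = (14 - 7*o)/(-84) + 60/E = (14 - 7*o)*(-1/84) + 60/E = (-1/6 + o/12) + 60/E = -1/6 + 60/E + o/12)
sqrt(-16263 + I(T(15), 59)) = sqrt(-16263 + (720 + (-1/6/15**2)*(-2 + 59))/(12*((-1/6/15**2)))) = sqrt(-16263 + (720 - 1/6*1/225*57)/(12*((-1/6*1/225)))) = sqrt(-16263 + (720 - 1/1350*57)/(12*(-1/1350))) = sqrt(-16263 + (1/12)*(-1350)*(720 - 19/450)) = sqrt(-16263 + (1/12)*(-1350)*(323981/450)) = sqrt(-16263 - 323981/4) = sqrt(-389033/4) = I*sqrt(389033)/2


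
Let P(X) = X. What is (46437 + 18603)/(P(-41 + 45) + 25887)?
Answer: 65040/25891 ≈ 2.5121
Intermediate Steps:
(46437 + 18603)/(P(-41 + 45) + 25887) = (46437 + 18603)/((-41 + 45) + 25887) = 65040/(4 + 25887) = 65040/25891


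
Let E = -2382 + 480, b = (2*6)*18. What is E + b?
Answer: -1686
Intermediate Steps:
b = 216 (b = 12*18 = 216)
E = -1902
E + b = -1902 + 216 = -1686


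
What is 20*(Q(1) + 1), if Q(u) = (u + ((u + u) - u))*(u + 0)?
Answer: 60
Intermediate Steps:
Q(u) = 2*u**2 (Q(u) = (u + (2*u - u))*u = (u + u)*u = (2*u)*u = 2*u**2)
20*(Q(1) + 1) = 20*(2*1**2 + 1) = 20*(2*1 + 1) = 20*(2 + 1) = 20*3 = 60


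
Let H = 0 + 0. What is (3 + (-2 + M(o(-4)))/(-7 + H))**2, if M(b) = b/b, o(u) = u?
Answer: 484/49 ≈ 9.8775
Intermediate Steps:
H = 0
M(b) = 1
(3 + (-2 + M(o(-4)))/(-7 + H))**2 = (3 + (-2 + 1)/(-7 + 0))**2 = (3 - 1/(-7))**2 = (3 - 1*(-1/7))**2 = (3 + 1/7)**2 = (22/7)**2 = 484/49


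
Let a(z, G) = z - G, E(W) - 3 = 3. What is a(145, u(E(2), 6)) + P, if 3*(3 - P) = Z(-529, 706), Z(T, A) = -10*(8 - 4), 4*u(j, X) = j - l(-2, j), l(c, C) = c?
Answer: 478/3 ≈ 159.33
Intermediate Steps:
E(W) = 6 (E(W) = 3 + 3 = 6)
u(j, X) = ½ + j/4 (u(j, X) = (j - 1*(-2))/4 = (j + 2)/4 = (2 + j)/4 = ½ + j/4)
Z(T, A) = -40 (Z(T, A) = -10*4 = -40)
P = 49/3 (P = 3 - ⅓*(-40) = 3 + 40/3 = 49/3 ≈ 16.333)
a(145, u(E(2), 6)) + P = (145 - (½ + (¼)*6)) + 49/3 = (145 - (½ + 3/2)) + 49/3 = (145 - 1*2) + 49/3 = (145 - 2) + 49/3 = 143 + 49/3 = 478/3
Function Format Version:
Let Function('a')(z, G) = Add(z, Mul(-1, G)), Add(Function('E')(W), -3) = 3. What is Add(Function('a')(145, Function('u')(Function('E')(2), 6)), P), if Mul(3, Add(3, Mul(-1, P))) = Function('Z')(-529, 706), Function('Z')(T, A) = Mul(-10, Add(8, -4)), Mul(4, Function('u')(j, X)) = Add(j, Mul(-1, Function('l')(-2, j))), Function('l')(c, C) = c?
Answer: Rational(478, 3) ≈ 159.33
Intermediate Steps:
Function('E')(W) = 6 (Function('E')(W) = Add(3, 3) = 6)
Function('u')(j, X) = Add(Rational(1, 2), Mul(Rational(1, 4), j)) (Function('u')(j, X) = Mul(Rational(1, 4), Add(j, Mul(-1, -2))) = Mul(Rational(1, 4), Add(j, 2)) = Mul(Rational(1, 4), Add(2, j)) = Add(Rational(1, 2), Mul(Rational(1, 4), j)))
Function('Z')(T, A) = -40 (Function('Z')(T, A) = Mul(-10, 4) = -40)
P = Rational(49, 3) (P = Add(3, Mul(Rational(-1, 3), -40)) = Add(3, Rational(40, 3)) = Rational(49, 3) ≈ 16.333)
Add(Function('a')(145, Function('u')(Function('E')(2), 6)), P) = Add(Add(145, Mul(-1, Add(Rational(1, 2), Mul(Rational(1, 4), 6)))), Rational(49, 3)) = Add(Add(145, Mul(-1, Add(Rational(1, 2), Rational(3, 2)))), Rational(49, 3)) = Add(Add(145, Mul(-1, 2)), Rational(49, 3)) = Add(Add(145, -2), Rational(49, 3)) = Add(143, Rational(49, 3)) = Rational(478, 3)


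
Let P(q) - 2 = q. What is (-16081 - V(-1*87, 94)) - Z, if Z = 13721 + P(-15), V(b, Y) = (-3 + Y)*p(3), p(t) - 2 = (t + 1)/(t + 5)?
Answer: -60033/2 ≈ -30017.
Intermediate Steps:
p(t) = 2 + (1 + t)/(5 + t) (p(t) = 2 + (t + 1)/(t + 5) = 2 + (1 + t)/(5 + t))
P(q) = 2 + q
V(b, Y) = -15/2 + 5*Y/2 (V(b, Y) = (-3 + Y)*((11 + 3*3)/(5 + 3)) = (-3 + Y)*((11 + 9)/8) = (-3 + Y)*((⅛)*20) = (-3 + Y)*(5/2) = -15/2 + 5*Y/2)
Z = 13708 (Z = 13721 + (2 - 15) = 13721 - 13 = 13708)
(-16081 - V(-1*87, 94)) - Z = (-16081 - (-15/2 + (5/2)*94)) - 1*13708 = (-16081 - (-15/2 + 235)) - 13708 = (-16081 - 1*455/2) - 13708 = (-16081 - 455/2) - 13708 = -32617/2 - 13708 = -60033/2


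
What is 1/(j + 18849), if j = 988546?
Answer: 1/1007395 ≈ 9.9266e-7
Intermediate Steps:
1/(j + 18849) = 1/(988546 + 18849) = 1/1007395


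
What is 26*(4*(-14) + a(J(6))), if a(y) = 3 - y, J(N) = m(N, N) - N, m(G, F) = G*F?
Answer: -2158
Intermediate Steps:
m(G, F) = F*G
J(N) = N² - N (J(N) = N*N - N = N² - N)
26*(4*(-14) + a(J(6))) = 26*(4*(-14) + (3 - 6*(-1 + 6))) = 26*(-56 + (3 - 6*5)) = 26*(-56 + (3 - 1*30)) = 26*(-56 + (3 - 30)) = 26*(-56 - 27) = 26*(-83) = -2158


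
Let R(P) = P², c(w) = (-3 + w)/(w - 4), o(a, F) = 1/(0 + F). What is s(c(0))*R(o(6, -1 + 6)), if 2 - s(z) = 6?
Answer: -4/25 ≈ -0.16000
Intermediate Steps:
o(a, F) = 1/F
c(w) = (-3 + w)/(-4 + w)
s(z) = -4 (s(z) = 2 - 1*6 = 2 - 6 = -4)
s(c(0))*R(o(6, -1 + 6)) = -4/(-1 + 6)² = -4*(1/5)² = -4*(⅕)² = -4*1/25 = -4/25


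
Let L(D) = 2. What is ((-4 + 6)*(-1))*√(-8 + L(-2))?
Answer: -2*I*√6 ≈ -4.899*I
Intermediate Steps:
((-4 + 6)*(-1))*√(-8 + L(-2)) = ((-4 + 6)*(-1))*√(-8 + 2) = (2*(-1))*√(-6) = -2*I*√6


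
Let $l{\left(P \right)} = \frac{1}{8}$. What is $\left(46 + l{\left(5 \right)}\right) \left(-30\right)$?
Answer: $- \frac{5535}{4} \approx -1383.8$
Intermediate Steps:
$l{\left(P \right)} = \frac{1}{8}$
$\left(46 + l{\left(5 \right)}\right) \left(-30\right) = \left(46 + \frac{1}{8}\right) \left(-30\right) = \frac{369}{8} \left(-30\right) = - \frac{5535}{4}$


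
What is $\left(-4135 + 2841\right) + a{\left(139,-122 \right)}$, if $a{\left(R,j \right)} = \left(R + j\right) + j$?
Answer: $-1399$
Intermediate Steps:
$a{\left(R,j \right)} = R + 2 j$
$\left(-4135 + 2841\right) + a{\left(139,-122 \right)} = \left(-4135 + 2841\right) + \left(139 + 2 \left(-122\right)\right) = -1294 + \left(139 - 244\right) = -1294 - 105 = -1399$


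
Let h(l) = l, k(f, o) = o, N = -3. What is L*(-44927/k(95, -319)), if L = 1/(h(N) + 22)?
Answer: 44927/6061 ≈ 7.4125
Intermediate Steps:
L = 1/19 (L = 1/(-3 + 22) = 1/19 ≈ 0.052632)
L*(-44927/k(95, -319)) = (-44927/(-319))/19 = (-44927*(-1/319))/19 = (1/19)*(44927/319) = 44927/6061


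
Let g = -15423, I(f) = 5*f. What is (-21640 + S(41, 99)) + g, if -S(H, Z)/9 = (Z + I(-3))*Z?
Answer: -111907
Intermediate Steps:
S(H, Z) = -9*Z*(-15 + Z) (S(H, Z) = -9*(Z + 5*(-3))*Z = -9*(Z - 15)*Z = -9*(-15 + Z)*Z = -9*Z*(-15 + Z))
(-21640 + S(41, 99)) + g = (-21640 + 9*99*(15 - 1*99)) - 15423 = (-21640 + 9*99*(15 - 99)) - 15423 = (-21640 + 9*99*(-84)) - 15423 = (-21640 - 74844) - 15423 = -96484 - 15423 = -111907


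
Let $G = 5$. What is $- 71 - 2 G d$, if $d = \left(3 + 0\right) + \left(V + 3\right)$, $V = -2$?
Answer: $2840$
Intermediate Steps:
$d = 4$ ($d = \left(3 + 0\right) + \left(-2 + 3\right) = 3 + 1 = 4$)
$- 71 - 2 G d = - 71 \left(-2\right) 5 \cdot 4 = - 71 \left(\left(-10\right) 4\right) = \left(-71\right) \left(-40\right) = 2840$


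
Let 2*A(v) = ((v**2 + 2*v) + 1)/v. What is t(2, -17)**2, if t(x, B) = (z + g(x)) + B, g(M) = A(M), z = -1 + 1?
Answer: 3481/16 ≈ 217.56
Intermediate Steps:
z = 0
A(v) = (1 + v**2 + 2*v)/(2*v) (A(v) = (((v**2 + 2*v) + 1)/v)/2 = ((1 + v**2 + 2*v)/v)/2 = (1 + v**2 + 2*v)/(2*v))
g(M) = (1 + M*(2 + M))/(2*M)
t(x, B) = B + (1 + x*(2 + x))/(2*x) (t(x, B) = (0 + (1 + x*(2 + x))/(2*x)) + B = (1 + x*(2 + x))/(2*x) + B = B + (1 + x*(2 + x))/(2*x))
t(2, -17)**2 = (1 - 17 + (1/2)*2 + (1/2)/2)**2 = (1 - 17 + 1 + (1/2)*(1/2))**2 = (1 - 17 + 1 + 1/4)**2 = (-59/4)**2 = 3481/16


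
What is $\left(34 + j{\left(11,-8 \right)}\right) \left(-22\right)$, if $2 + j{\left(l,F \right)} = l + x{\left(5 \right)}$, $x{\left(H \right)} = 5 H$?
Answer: $-1496$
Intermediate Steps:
$j{\left(l,F \right)} = 23 + l$ ($j{\left(l,F \right)} = -2 + \left(l + 5 \cdot 5\right) = -2 + \left(l + 25\right) = -2 + \left(25 + l\right) = 23 + l$)
$\left(34 + j{\left(11,-8 \right)}\right) \left(-22\right) = \left(34 + \left(23 + 11\right)\right) \left(-22\right) = \left(34 + 34\right) \left(-22\right) = 68 \left(-22\right) = -1496$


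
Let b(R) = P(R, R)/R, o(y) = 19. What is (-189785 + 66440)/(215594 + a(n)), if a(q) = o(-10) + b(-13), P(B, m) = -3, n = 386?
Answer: -534495/934324 ≈ -0.57207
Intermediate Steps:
b(R) = -3/R
a(q) = 250/13 (a(q) = 19 - 3/(-13) = 19 - 3*(-1/13) = 19 + 3/13 = 250/13)
(-189785 + 66440)/(215594 + a(n)) = (-189785 + 66440)/(215594 + 250/13) = -123345/2802972/13 = -123345*13/2802972 = -534495/934324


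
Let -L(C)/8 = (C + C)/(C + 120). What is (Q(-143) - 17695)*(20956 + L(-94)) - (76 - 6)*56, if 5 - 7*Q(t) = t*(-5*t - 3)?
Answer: -6022336640/91 ≈ -6.6180e+7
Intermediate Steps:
L(C) = -16*C/(120 + C) (L(C) = -8*(C + C)/(C + 120) = -8*2*C/(120 + C) = -16*C/(120 + C))
Q(t) = 5/7 - t*(-3 - 5*t)/7 (Q(t) = 5/7 - t*(-5*t - 3)/7 = 5/7 - t*(-3 - 5*t)/7)
(Q(-143) - 17695)*(20956 + L(-94)) - (76 - 6)*56 = ((5/7 + (3/7)*(-143) + (5/7)*(-143)²) - 17695)*(20956 - 16*(-94)/(120 - 94)) - (76 - 6)*56 = ((5/7 - 429/7 + (5/7)*20449) - 17695)*(20956 - 16*(-94)/26) - 70*56 = ((5/7 - 429/7 + 102245/7) - 17695)*(20956 - 16*(-94)*1/26) - 1*3920 = (101821/7 - 17695)*(20956 + 752/13) - 3920 = -22044/7*273180/13 - 3920 = -6021979920/91 - 3920 = -6022336640/91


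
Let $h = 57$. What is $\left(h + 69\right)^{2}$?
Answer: $15876$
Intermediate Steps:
$\left(h + 69\right)^{2} = \left(57 + 69\right)^{2} = 126^{2} = 15876$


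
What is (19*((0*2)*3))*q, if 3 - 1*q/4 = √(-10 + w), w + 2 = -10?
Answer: 0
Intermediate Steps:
w = -12 (w = -2 - 10 = -12)
q = 12 - 4*I*√22 (q = 12 - 4*√(-10 - 12) = 12 - 4*I*√22 ≈ 12.0 - 18.762*I)
(19*((0*2)*3))*q = (19*((0*2)*3))*(12 - 4*I*√22) = (19*(0*3))*(12 - 4*I*√22) = (19*0)*(12 - 4*I*√22) = 0*(12 - 4*I*√22) = 0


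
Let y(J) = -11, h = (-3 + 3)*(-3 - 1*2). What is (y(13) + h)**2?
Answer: 121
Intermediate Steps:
h = 0 (h = 0*(-3 - 2) = 0*(-5) = 0)
(y(13) + h)**2 = (-11 + 0)**2 = (-11)**2 = 121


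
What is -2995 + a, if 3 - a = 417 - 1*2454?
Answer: -955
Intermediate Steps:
a = 2040 (a = 3 - (417 - 1*2454) = 3 - (417 - 2454) = 3 - 1*(-2037) = 3 + 2037 = 2040)
-2995 + a = -2995 + 2040 = -955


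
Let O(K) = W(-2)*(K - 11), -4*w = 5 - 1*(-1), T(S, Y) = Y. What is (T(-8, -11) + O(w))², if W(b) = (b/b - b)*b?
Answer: 4096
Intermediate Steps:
w = -3/2 (w = -(5 - 1*(-1))/4 = -(5 + 1)/4 = -¼*6 = -3/2 ≈ -1.5000)
W(b) = b*(1 - b) (W(b) = (1 - b)*b = b*(1 - b))
O(K) = 66 - 6*K (O(K) = (-2*(1 - 1*(-2)))*(K - 11) = (-2*(1 + 2))*(-11 + K) = (-2*3)*(-11 + K) = -6*(-11 + K) = 66 - 6*K)
(T(-8, -11) + O(w))² = (-11 + (66 - 6*(-3/2)))² = (-11 + (66 + 9))² = (-11 + 75)² = 64² = 4096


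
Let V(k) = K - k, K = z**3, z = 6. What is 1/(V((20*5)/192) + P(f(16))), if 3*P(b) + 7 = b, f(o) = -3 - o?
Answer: 16/3309 ≈ 0.0048353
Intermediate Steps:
K = 216 (K = 6**3 = 216)
P(b) = -7/3 + b/3
V(k) = 216 - k
1/(V((20*5)/192) + P(f(16))) = 1/((216 - 20*5/192) + (-7/3 + (-3 - 1*16)/3)) = 1/((216 - 100/192) + (-7/3 + (-3 - 16)/3)) = 1/((216 - 1*25/48) + (-7/3 + (1/3)*(-19))) = 1/((216 - 25/48) + (-7/3 - 19/3)) = 1/(10343/48 - 26/3) = 1/(3309/16) = 16/3309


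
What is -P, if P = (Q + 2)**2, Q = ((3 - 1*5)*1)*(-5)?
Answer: -144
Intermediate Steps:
Q = 10 (Q = ((3 - 5)*1)*(-5) = -2*1*(-5) = -2*(-5) = 10)
P = 144 (P = (10 + 2)**2 = 12**2 = 144)
-P = -1*144 = -144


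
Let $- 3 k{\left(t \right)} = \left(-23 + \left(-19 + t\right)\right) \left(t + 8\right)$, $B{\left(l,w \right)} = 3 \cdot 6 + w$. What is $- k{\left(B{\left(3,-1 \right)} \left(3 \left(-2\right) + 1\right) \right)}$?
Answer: $\frac{9779}{3} \approx 3259.7$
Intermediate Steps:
$B{\left(l,w \right)} = 18 + w$
$k{\left(t \right)} = - \frac{\left(-42 + t\right) \left(8 + t\right)}{3}$ ($k{\left(t \right)} = - \frac{\left(-23 + \left(-19 + t\right)\right) \left(t + 8\right)}{3} = - \frac{\left(-42 + t\right) \left(8 + t\right)}{3}$)
$- k{\left(B{\left(3,-1 \right)} \left(3 \left(-2\right) + 1\right) \right)} = - (112 - \frac{\left(\left(18 - 1\right) \left(3 \left(-2\right) + 1\right)\right)^{2}}{3} + \frac{34 \left(18 - 1\right) \left(3 \left(-2\right) + 1\right)}{3}) = - (112 - \frac{\left(17 \left(-6 + 1\right)\right)^{2}}{3} + \frac{34 \cdot 17 \left(-6 + 1\right)}{3}) = - (112 - \frac{\left(17 \left(-5\right)\right)^{2}}{3} + \frac{34 \cdot 17 \left(-5\right)}{3}) = - (112 - \frac{\left(-85\right)^{2}}{3} + \frac{34}{3} \left(-85\right)) = - (112 - \frac{7225}{3} - \frac{2890}{3}) = \left(-1\right) \left(- \frac{9779}{3}\right) = \frac{9779}{3}$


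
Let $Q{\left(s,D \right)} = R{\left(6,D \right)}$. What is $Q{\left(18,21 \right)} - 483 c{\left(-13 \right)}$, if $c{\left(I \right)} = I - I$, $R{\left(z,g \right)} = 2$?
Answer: $2$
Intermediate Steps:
$Q{\left(s,D \right)} = 2$
$c{\left(I \right)} = 0$
$Q{\left(18,21 \right)} - 483 c{\left(-13 \right)} = 2 - 0 = 2 + 0 = 2$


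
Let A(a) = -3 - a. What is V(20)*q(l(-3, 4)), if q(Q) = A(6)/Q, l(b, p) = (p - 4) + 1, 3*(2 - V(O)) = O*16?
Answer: 942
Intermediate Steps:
V(O) = 2 - 16*O/3 (V(O) = 2 - O*16/3 = 2 - 16*O/3)
l(b, p) = -3 + p (l(b, p) = (-4 + p) + 1 = -3 + p)
q(Q) = -9/Q (q(Q) = (-3 - 1*6)/Q = (-3 - 6)/Q = -9/Q)
V(20)*q(l(-3, 4)) = (2 - 16/3*20)*(-9/(-3 + 4)) = (2 - 320/3)*(-9/1) = -(-942) = -314/3*(-9) = 942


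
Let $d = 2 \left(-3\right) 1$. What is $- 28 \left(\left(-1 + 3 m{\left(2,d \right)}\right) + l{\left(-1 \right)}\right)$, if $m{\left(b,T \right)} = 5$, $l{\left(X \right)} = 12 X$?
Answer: $-56$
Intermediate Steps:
$d = -6$ ($d = \left(-6\right) 1 = -6$)
$- 28 \left(\left(-1 + 3 m{\left(2,d \right)}\right) + l{\left(-1 \right)}\right) = - 28 \left(\left(-1 + 3 \cdot 5\right) + 12 \left(-1\right)\right) = - 28 \left(\left(-1 + 15\right) - 12\right) = - 28 \left(14 - 12\right) = \left(-28\right) 2 = -56$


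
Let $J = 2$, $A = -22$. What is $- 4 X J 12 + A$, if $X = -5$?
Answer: $458$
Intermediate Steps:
$- 4 X J 12 + A = \left(-4\right) \left(-5\right) 2 \cdot 12 - 22 = 20 \cdot 2 \cdot 12 - 22 = 40 \cdot 12 - 22 = 480 - 22 = 458$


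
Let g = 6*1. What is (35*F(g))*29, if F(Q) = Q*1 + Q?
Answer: 12180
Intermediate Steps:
g = 6
F(Q) = 2*Q (F(Q) = Q + Q = 2*Q)
(35*F(g))*29 = (35*(2*6))*29 = (35*12)*29 = 420*29 = 12180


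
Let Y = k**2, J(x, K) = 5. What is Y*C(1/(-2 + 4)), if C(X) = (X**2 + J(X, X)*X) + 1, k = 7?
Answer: 735/4 ≈ 183.75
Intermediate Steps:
C(X) = 1 + X**2 + 5*X (C(X) = (X**2 + 5*X) + 1 = 1 + X**2 + 5*X)
Y = 49 (Y = 7**2 = 49)
Y*C(1/(-2 + 4)) = 49*(1 + (1/(-2 + 4))**2 + 5/(-2 + 4)) = 49*(1 + (1/2)**2 + 5/2) = 49*(1 + (1/2)**2 + 5*(1/2)) = 49*(1 + 1/4 + 5/2) = 49*(15/4) = 735/4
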